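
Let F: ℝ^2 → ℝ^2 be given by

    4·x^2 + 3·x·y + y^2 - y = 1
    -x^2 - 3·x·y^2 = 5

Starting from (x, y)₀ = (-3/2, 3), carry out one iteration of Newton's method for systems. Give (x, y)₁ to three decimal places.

At (-3/2, 3): F = (0.500, 33.250).
Jacobian J = [[8·x + 3·y, 3·x + 2·y - 1], [-2·x - 3·y^2, -6·x·y]].
At the point, J = [[-3.000, 0.500], [-24.000, 27.000]] (det J = -69.000).
Solving J·Δ = −F gives Δ = (-0.045, -1.272).
Then the next iterate is (x, y)₁ = (-1.545, 1.728).

(-1.545, 1.728)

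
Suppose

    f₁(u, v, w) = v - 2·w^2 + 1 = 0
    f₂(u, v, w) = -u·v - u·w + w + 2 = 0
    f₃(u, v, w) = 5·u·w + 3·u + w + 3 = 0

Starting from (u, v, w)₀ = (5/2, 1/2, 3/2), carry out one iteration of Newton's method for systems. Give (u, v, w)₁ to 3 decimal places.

(-0.138, 2.146, 1.274)

At (5/2, 1/2, 3/2): F = (-3.000, -1.500, 30.750).
Jacobian J = [[0, 1, -4·w], [-v - w, -u, -u + 1], [5·w + 3, 0, 5·u + 1]].
At the point, J = [[0.000, 1.000, -6.000], [-2.000, -2.500, -1.500], [10.500, 0.000, 13.500]] (det J = -146.250).
Solving J·Δ = −F gives Δ = (-2.638, 1.646, -0.226).
Then the next iterate is (u, v, w)₁ = (-0.138, 2.146, 1.274).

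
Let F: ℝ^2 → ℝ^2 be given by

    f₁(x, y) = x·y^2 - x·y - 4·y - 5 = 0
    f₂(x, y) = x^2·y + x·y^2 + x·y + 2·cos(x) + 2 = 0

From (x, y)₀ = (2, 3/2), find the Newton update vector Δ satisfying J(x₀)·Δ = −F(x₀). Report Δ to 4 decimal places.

At (2, 3/2): F = (-9.5000, 14.667706).
Jacobian J = [[y^2 - y, 2·x·y - x - 4], [2·x·y + y^2 + y - 2·sin(x), x^2 + 2·x·y + x]].
At the point, J = [[0.7500, 0.0000], [7.931405, 12.0000]] (det J = 9.0000).
Solving J·Δ = −F gives Δ = (12.6667, -9.5943).

(12.6667, -9.5943)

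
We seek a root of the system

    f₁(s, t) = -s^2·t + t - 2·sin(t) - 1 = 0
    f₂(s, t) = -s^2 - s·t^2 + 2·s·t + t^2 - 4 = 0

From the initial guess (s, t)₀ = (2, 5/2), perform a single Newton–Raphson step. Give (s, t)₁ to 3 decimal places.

(0.589, 5.659)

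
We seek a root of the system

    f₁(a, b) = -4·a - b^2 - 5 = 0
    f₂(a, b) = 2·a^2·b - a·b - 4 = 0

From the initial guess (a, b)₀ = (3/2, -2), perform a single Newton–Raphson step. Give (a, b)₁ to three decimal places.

(1.679, 1.929)

At (3/2, -2): F = (-15.000, -10.000).
Jacobian J = [[-4, -2·b], [4·a·b - b, 2·a^2 - a]].
At the point, J = [[-4.000, 4.000], [-10.000, 3.000]] (det J = 28.000).
Solving J·Δ = −F gives Δ = (0.179, 3.929).
Then the next iterate is (a, b)₁ = (1.679, 1.929).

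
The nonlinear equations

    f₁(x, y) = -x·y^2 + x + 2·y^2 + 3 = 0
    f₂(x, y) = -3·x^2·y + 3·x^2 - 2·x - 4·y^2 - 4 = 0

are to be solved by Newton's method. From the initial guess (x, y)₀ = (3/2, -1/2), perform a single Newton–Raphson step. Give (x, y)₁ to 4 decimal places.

(4.6610, 13.4915)

At (3/2, -1/2): F = (4.6250, 2.1250).
Jacobian J = [[-y^2 + 1, -2·x·y + 4·y], [-6·x·y + 6·x - 2, -3·x^2 - 8·y]].
At the point, J = [[0.7500, -0.5000], [11.5000, -2.7500]] (det J = 3.6875).
Solving J·Δ = −F gives Δ = (3.1610, 13.9915).
Then the next iterate is (x, y)₁ = (4.6610, 13.4915).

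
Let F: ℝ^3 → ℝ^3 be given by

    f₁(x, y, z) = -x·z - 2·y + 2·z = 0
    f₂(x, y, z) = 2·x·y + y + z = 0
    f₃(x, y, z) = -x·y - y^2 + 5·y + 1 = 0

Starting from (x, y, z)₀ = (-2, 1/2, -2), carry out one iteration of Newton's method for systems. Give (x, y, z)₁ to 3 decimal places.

At (-2, 1/2, -2): F = (-9.000, -3.500, 4.250).
Jacobian J = [[-z, -2, -x + 2], [2·y, 2·x + 1, 1], [-y, -x - 2·y + 5, 0]].
At the point, J = [[2.000, -2.000, 4.000], [1.000, -3.000, 1.000], [-0.500, 6.000, 0.000]] (det J = 7.000).
Solving J·Δ = −F gives Δ = (-1.786, -0.857, 2.714).
Then the next iterate is (x, y, z)₁ = (-3.786, -0.357, 0.714).

(-3.786, -0.357, 0.714)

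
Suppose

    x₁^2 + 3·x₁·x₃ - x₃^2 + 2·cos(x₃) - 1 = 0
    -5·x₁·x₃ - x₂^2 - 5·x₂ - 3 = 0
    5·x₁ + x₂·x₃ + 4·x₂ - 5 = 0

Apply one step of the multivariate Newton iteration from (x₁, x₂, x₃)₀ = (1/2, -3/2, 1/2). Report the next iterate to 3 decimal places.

(-0.270, 1.106, -0.415)

At (1/2, -3/2, 1/2): F = (1.50517, 1.000, -9.250).
Jacobian J = [[2·x₁ + 3·x₃, 0, 3·x₁ - 2·x₃ - 2·sin(x₃)], [-5·x₃, -2·x₂ - 5, -5·x₁], [5, x₃ + 4, x₂]].
At the point, J = [[2.500, 0.000, -0.45885], [-2.500, -2.000, -2.500], [5.000, 4.500, -1.500]] (det J = 36.19856).
Solving J·Δ = −F gives Δ = (-0.770, 2.606, -0.915).
Then the next iterate is (x₁, x₂, x₃)₁ = (-0.270, 1.106, -0.415).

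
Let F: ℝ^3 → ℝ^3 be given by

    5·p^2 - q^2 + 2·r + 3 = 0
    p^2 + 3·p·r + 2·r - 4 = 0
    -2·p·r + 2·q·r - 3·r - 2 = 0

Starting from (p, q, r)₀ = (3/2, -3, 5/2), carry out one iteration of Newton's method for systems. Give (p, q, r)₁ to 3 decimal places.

At (3/2, -3, 5/2): F = (10.250, 14.500, -32.000).
Jacobian J = [[10·p, -2·q, 2], [2·p + 3·r, 0, 3·p + 2], [-2·r, 2·r, -2·p + 2·q - 3]].
At the point, J = [[15.000, 6.000, 2.000], [10.500, 0.000, 6.500], [-5.000, 5.000, -12.000]] (det J = 178.500).
Solving J·Δ = −F gives Δ = (2.197, -5.274, -5.779).
Then the next iterate is (p, q, r)₁ = (3.697, -8.274, -3.279).

(3.697, -8.274, -3.279)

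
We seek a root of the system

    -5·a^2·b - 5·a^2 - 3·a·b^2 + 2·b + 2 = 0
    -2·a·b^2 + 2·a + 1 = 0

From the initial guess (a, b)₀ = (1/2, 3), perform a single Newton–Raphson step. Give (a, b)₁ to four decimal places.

(0.4650, 1.9267)

At (1/2, 3): F = (-10.5000, -7.0000).
Jacobian J = [[-10·a·b - 10·a - 3·b^2, -5·a^2 - 6·a·b + 2], [-2·b^2 + 2, -4·a·b]].
At the point, J = [[-47.0000, -8.2500], [-16.0000, -6.0000]] (det J = 150.0000).
Solving J·Δ = −F gives Δ = (-0.0350, -1.0733).
Then the next iterate is (a, b)₁ = (0.4650, 1.9267).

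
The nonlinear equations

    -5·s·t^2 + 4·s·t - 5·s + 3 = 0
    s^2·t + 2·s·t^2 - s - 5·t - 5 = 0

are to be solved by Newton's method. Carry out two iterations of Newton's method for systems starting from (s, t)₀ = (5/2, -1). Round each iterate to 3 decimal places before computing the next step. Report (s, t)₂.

(0.141, -0.860)

At (5/2, -1): F = (-32.000, -3.750).
Jacobian J = [[-5·t^2 + 4·t - 5, -10·s·t + 4·s], [2·s·t + 2·t^2 - 1, s^2 + 4·s·t - 5]].
At the point, J = [[-14.000, 35.000], [-4.000, -8.750]] (det J = 262.500).
Solving J·Δ = −F gives Δ = (-1.567, 0.288).
Then the next iterate is (s, t)₁ = (0.933, -0.712).
Round to (0.933, -0.712) and repeat: F = (-6.68708, -2.04683), J = [[-10.38272, 10.37496], [-1.31470, -6.78669]].
Δ = (-0.792, -0.148), so (s, t)₂ = (0.141, -0.860).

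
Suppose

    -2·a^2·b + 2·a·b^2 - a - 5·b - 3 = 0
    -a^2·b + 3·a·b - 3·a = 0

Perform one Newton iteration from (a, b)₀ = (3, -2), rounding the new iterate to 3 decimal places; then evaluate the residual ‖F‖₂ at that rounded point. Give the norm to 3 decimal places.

At (3, -2): F = (64.000, -9.000).
Jacobian J = [[-4·a·b + 2·b^2 - 1, -2·a^2 + 4·a·b - 5], [-2·a·b + 3·b - 3, -a^2 + 3·a]].
At the point, J = [[31.000, -47.000], [3.000, 0.000]] (det J = 141.000).
Solving J·Δ = −F gives Δ = (3.000, 3.340).
Then the next iterate is (a, b)₁ = (6.000, 1.340).
Re-evaluating at (6.000, 1.340): F = (-90.63280, -42.120), so ‖F‖₂ = 99.942.

99.942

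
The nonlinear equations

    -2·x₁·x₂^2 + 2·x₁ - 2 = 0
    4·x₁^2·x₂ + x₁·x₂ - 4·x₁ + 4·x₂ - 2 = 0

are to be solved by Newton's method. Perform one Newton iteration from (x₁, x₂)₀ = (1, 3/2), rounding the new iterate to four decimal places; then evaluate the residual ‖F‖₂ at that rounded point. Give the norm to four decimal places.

1.6369

At (1, 3/2): F = (-4.5000, 7.5000).
Jacobian J = [[-2·x₂^2 + 2, -4·x₁·x₂], [8·x₁·x₂ + x₂ - 4, 4·x₁^2 + x₁ + 4]].
At the point, J = [[-2.5000, -6.0000], [9.5000, 9.0000]] (det J = 34.5000).
Solving J·Δ = −F gives Δ = (-0.1304, -0.6957).
Then the next iterate is (x₁, x₂)₁ = (0.8696, 0.8043).
Re-evaluating at (0.8696, 0.8043): F = (-1.385886, 0.871079), so ‖F‖₂ = 1.6369.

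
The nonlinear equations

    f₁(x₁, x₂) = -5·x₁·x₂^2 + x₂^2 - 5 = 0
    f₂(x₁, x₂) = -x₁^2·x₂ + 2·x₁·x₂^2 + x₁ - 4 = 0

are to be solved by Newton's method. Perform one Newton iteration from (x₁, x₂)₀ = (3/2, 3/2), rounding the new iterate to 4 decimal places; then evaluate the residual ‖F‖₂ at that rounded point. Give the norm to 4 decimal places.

9.7450

At (3/2, 3/2): F = (-19.6250, 0.8750).
Jacobian J = [[-5·x₂^2, -10·x₁·x₂ + 2·x₂], [-2·x₁·x₂ + 2·x₂^2 + 1, -x₁^2 + 4·x₁·x₂]].
At the point, J = [[-11.2500, -19.5000], [1.0000, 6.7500]] (det J = -56.4375).
Solving J·Δ = −F gives Δ = (-2.0449, 0.1733).
Then the next iterate is (x₁, x₂)₁ = (-0.5449, 1.6733).
Re-evaluating at (-0.5449, 1.6733): F = (5.428350, -8.093096), so ‖F‖₂ = 9.7450.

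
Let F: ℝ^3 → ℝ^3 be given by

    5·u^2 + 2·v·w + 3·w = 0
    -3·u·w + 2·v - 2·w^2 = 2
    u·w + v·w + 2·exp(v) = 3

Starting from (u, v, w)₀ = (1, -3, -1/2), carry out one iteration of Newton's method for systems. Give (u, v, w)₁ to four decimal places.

(0.2544, 0.3427, -1.9331)

At (1, -3, -1/2): F = (6.5000, -7.0000, -1.900426).
Jacobian J = [[10·u, 2·w, 2·v + 3], [-3·w, 2, -3·u - 4·w], [w, w + 2·exp(v), u + v]].
At the point, J = [[10.0000, -1.0000, -3.0000], [1.5000, 2.0000, -1.0000], [-0.5000, -0.400426, -2.0000]] (det J = -48.702342).
Solving J·Δ = −F gives Δ = (-0.7456, 3.3427, -1.4331).
Then the next iterate is (u, v, w)₁ = (0.2544, 0.3427, -1.9331).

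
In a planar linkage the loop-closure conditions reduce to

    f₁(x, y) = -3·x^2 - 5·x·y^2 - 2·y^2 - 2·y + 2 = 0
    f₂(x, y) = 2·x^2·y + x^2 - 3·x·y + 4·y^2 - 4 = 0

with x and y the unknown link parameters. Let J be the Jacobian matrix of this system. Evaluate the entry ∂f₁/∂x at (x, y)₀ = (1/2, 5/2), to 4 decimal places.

∂f₁/∂x = -6·x - 5·y^2.
At (1/2, 5/2) this is -34.2500.

-34.2500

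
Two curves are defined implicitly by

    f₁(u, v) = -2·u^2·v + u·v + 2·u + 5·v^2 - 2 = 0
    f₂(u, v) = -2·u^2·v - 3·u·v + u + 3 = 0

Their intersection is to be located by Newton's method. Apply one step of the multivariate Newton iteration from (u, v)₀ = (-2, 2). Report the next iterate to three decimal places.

(-1.720, 2.040)

At (-2, 2): F = (-6.000, -3.000).
Jacobian J = [[-4·u·v + v + 2, -2·u^2 + u + 10·v], [-4·u·v - 3·v + 1, -2·u^2 - 3·u]].
At the point, J = [[20.000, 10.000], [11.000, -2.000]] (det J = -150.000).
Solving J·Δ = −F gives Δ = (0.280, 0.040).
Then the next iterate is (u, v)₁ = (-1.720, 2.040).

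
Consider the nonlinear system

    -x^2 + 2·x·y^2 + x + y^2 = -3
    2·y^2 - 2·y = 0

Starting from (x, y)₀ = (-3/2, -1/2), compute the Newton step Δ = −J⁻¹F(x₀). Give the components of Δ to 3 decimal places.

At (-3/2, -1/2): F = (-1.250, 1.500).
Jacobian J = [[-2·x + 2·y^2 + 1, 4·x·y + 2·y], [0, 4·y - 2]].
At the point, J = [[4.500, 2.000], [0.000, -4.000]] (det J = -18.000).
Solving J·Δ = −F gives Δ = (0.111, 0.375).

(0.111, 0.375)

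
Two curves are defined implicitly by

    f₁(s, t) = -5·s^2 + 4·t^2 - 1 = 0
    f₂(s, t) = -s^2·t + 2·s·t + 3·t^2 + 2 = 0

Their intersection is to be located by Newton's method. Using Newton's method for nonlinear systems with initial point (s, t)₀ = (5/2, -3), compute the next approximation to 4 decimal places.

At (5/2, -3): F = (3.7500, 32.7500).
Jacobian J = [[-10·s, 8·t], [-2·s·t + 2·t, -s^2 + 2·s + 6·t]].
At the point, J = [[-25.0000, -24.0000], [9.0000, -19.2500]] (det J = 697.2500).
Solving J·Δ = −F gives Δ = (-1.0238, 1.2227).
Then the next iterate is (s, t)₁ = (1.4762, -1.7773).

(1.4762, -1.7773)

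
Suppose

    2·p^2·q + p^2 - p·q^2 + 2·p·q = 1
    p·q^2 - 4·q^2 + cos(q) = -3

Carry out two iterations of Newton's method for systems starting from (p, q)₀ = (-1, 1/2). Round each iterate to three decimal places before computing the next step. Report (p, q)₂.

At (-1, 1/2): F = (0.250, 2.62758).
Jacobian J = [[4·p·q + 2·p - q^2 + 2·q, 2·p^2 - 2·p·q + 2·p], [q^2, 2·p·q - 8·q - sin(q)]].
At the point, J = [[-3.250, 1.000], [0.250, -5.47943]] (det J = 17.55813).
Solving J·Δ = −F gives Δ = (0.228, 0.490).
Then the next iterate is (p, q)₁ = (-0.772, 0.990).
Round to (-0.772, 0.990) and repeat: F = (0.00411, -1.12835), J = [[-3.60122, 1.17653], [0.98010, -10.28459]].
Δ = (-0.036, -0.113), so (p, q)₂ = (-0.808, 0.877).

(-0.808, 0.877)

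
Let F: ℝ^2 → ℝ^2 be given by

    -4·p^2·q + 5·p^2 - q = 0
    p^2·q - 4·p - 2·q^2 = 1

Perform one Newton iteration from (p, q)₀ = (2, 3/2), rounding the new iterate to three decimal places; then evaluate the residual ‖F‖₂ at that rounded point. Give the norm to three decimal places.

At (2, 3/2): F = (-5.500, -7.500).
Jacobian J = [[-8·p·q + 10·p, -4·p^2 - 1], [2·p·q - 4, p^2 - 4·q]].
At the point, J = [[-4.000, -17.000], [2.000, -2.000]] (det J = 42.000).
Solving J·Δ = −F gives Δ = (2.774, -0.976).
Then the next iterate is (p, q)₁ = (4.774, 0.524).
Re-evaluating at (4.774, 0.524): F = (65.66128, -8.70263), so ‖F‖₂ = 66.235.

66.235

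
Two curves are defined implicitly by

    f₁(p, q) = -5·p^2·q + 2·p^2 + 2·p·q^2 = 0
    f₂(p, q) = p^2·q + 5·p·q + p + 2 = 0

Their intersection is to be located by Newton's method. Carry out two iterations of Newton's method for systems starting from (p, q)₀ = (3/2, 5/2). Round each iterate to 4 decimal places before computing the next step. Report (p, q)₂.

(1.4320, -1.1873)

At (3/2, 5/2): F = (-4.8750, 27.8750).
Jacobian J = [[-10·p·q + 4·p + 2·q^2, -5·p^2 + 4·p·q], [2·p·q + 5·q + 1, p^2 + 5·p]].
At the point, J = [[-19.0000, 3.7500], [21.0000, 9.7500]] (det J = -264.0000).
Solving J·Δ = −F gives Δ = (-0.5760, -1.6184).
Then the next iterate is (p, q)₁ = (0.9240, 0.8816).
Round to (0.9240, 0.8816) and repeat: F = (-0.619593, 7.749681), J = [[-2.895547, -1.010486], [7.037197, 5.473776]].
Δ = (0.5080, -2.0689), so (p, q)₂ = (1.4320, -1.1873).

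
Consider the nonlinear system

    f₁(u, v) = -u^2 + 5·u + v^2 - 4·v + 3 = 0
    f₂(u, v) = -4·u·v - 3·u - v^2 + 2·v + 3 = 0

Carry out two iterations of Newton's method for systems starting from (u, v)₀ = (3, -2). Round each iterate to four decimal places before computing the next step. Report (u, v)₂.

At (3, -2): F = (21.0000, 10.0000).
Jacobian J = [[-2·u + 5, 2·v - 4], [-4·v - 3, -4·u - 2·v + 2]].
At the point, J = [[-1.0000, -8.0000], [5.0000, -6.0000]] (det J = 46.0000).
Solving J·Δ = −F gives Δ = (1.0000, 2.5000).
Then the next iterate is (u, v)₁ = (4.0000, 0.5000).
Round to (4.0000, 0.5000) and repeat: F = (5.2500, -16.2500), J = [[-3.0000, -3.0000], [-5.0000, -15.0000]].
Δ = (4.2500, -2.5000), so (u, v)₂ = (8.2500, -2.0000).

(8.2500, -2.0000)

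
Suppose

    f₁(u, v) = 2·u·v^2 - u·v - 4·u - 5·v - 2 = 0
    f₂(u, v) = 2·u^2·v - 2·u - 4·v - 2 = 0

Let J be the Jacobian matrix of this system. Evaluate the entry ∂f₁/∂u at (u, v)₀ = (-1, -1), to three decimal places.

∂f₁/∂u = 2·v^2 - v - 4.
At (-1, -1) this is -1.000.

-1.000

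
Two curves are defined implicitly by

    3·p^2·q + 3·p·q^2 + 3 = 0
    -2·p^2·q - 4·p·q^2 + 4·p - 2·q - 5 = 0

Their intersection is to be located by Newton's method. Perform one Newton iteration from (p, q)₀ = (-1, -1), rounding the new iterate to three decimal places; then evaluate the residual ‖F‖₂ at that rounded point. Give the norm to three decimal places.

1.197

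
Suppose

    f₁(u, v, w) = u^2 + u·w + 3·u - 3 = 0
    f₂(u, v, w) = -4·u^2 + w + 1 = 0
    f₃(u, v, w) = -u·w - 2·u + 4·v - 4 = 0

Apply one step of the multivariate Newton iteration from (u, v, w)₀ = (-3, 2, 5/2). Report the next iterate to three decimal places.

(-1.490, 2.138, -1.252)

At (-3, 2, 5/2): F = (-10.500, -32.500, 17.500).
Jacobian J = [[2·u + w + 3, 0, u], [-8·u, 0, 1], [-w - 2, 4, -u]].
At the point, J = [[-0.500, 0.000, -3.000], [24.000, 0.000, 1.000], [-4.500, 4.000, 3.000]] (det J = -286.000).
Solving J·Δ = −F gives Δ = (1.510, 0.138, -3.752).
Then the next iterate is (u, v, w)₁ = (-1.490, 2.138, -1.252).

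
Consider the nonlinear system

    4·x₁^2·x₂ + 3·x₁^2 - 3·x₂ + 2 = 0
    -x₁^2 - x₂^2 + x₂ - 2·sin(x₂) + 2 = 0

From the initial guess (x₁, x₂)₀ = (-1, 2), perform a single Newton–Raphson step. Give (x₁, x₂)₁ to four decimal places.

(-0.7296, 0.9492)

At (-1, 2): F = (7.0000, -2.818595).
Jacobian J = [[8·x₁·x₂ + 6·x₁, 4·x₁^2 - 3], [-2·x₁, -2·x₂ - 2·cos(x₂) + 1]].
At the point, J = [[-22.0000, 1.0000], [2.0000, -2.167706]] (det J = 45.689539).
Solving J·Δ = −F gives Δ = (0.2704, -1.0508).
Then the next iterate is (x₁, x₂)₁ = (-0.7296, 0.9492).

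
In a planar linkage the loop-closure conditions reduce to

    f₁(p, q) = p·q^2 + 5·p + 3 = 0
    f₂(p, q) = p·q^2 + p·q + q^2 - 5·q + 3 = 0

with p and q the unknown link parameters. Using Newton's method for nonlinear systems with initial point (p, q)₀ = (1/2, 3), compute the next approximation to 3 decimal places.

At (1/2, 3): F = (10.000, 3.000).
Jacobian J = [[q^2 + 5, 2·p·q], [q^2 + q, 2·p·q + p + 2·q - 5]].
At the point, J = [[14.000, 3.000], [12.000, 4.500]] (det J = 27.000).
Solving J·Δ = −F gives Δ = (-1.333, 2.889).
Then the next iterate is (p, q)₁ = (-0.833, 5.889).

(-0.833, 5.889)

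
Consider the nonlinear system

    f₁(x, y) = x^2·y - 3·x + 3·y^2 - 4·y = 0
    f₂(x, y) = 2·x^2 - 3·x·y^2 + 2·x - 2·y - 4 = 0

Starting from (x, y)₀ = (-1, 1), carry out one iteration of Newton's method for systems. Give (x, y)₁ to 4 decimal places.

(3.2000, 7.0000)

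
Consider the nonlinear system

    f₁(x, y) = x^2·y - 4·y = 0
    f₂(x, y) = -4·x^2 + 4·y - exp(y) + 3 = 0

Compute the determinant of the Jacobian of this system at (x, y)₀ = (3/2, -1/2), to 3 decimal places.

J = [[2·x·y, x^2 - 4], [-8·x, -exp(y) + 4]].
At the point, J = [[-1.500, -1.750], [-12.000, 3.39347]].
det J = -26.090.

-26.090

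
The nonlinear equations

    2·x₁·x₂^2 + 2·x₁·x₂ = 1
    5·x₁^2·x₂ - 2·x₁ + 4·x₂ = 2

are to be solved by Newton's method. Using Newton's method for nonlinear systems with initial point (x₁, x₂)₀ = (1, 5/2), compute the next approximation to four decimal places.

(0.3797, 2.0295)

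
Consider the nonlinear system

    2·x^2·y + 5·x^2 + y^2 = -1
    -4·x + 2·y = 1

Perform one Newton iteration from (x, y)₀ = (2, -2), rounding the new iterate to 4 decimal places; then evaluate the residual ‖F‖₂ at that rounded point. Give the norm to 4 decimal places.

4.7385

At (2, -2): F = (9.0000, -13.0000).
Jacobian J = [[4·x·y + 10·x, 2·x^2 + 2·y], [-4, 2]].
At the point, J = [[4.0000, 4.0000], [-4.0000, 2.0000]] (det J = 24.0000).
Solving J·Δ = −F gives Δ = (-2.9167, 0.6667).
Then the next iterate is (x, y)₁ = (-0.9167, -1.3333).
Re-evaluating at (-0.9167, -1.3333): F = (4.738536, 0.0002), so ‖F‖₂ = 4.7385.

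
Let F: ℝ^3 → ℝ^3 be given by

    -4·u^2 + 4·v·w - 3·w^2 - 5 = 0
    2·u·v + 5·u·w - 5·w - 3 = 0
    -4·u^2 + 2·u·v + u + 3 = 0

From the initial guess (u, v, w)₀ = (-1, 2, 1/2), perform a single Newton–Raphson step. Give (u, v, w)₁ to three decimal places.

At (-1, 2, 1/2): F = (-5.750, -12.000, -6.000).
Jacobian J = [[-8·u, 4·w, 4·v - 6·w], [2·v + 5·w, 2·u, 5·u - 5], [-8·u + 2·v + 1, 2·u, 0]].
At the point, J = [[8.000, 2.000, 5.000], [6.500, -2.000, -10.000], [13.000, -2.000, 0.000]] (det J = -355.000).
Solving J·Δ = −F gives Δ = (0.831, 2.401, -1.140).
Then the next iterate is (u, v, w)₁ = (-0.169, 4.401, -0.640).

(-0.169, 4.401, -0.640)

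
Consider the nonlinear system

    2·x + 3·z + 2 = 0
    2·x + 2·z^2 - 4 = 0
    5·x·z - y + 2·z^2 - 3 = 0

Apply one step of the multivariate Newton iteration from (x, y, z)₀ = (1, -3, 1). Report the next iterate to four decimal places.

At (1, -3, 1): F = (7.0000, 0.0000, 7.0000).
Jacobian J = [[2, 0, 3], [2, 0, 4·z], [5·z, -1, 5·x + 4·z]].
At the point, J = [[2.0000, 0.0000, 3.0000], [2.0000, 0.0000, 4.0000], [5.0000, -1.0000, 9.0000]] (det J = 2.0000).
Solving J·Δ = −F gives Δ = (-14.0000, 0.0000, 7.0000).
Then the next iterate is (x, y, z)₁ = (-13.0000, -3.0000, 8.0000).

(-13.0000, -3.0000, 8.0000)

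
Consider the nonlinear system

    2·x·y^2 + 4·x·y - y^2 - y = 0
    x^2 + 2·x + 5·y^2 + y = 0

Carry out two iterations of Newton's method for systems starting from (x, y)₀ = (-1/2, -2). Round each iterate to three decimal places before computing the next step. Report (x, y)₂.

(-4.855, -1.798)

At (-1/2, -2): F = (-2.000, 17.250).
Jacobian J = [[2·y^2 + 4·y, 4·x·y + 4·x - 2·y - 1], [2·x + 2, 10·y + 1]].
At the point, J = [[0.000, 5.000], [1.000, -19.000]] (det J = -5.000).
Solving J·Δ = −F gives Δ = (-9.650, 0.400).
Then the next iterate is (x, y)₁ = (-10.150, -1.600).
Round to (-10.150, -1.600) and repeat: F = (12.032, 93.92250), J = [[-1.280, 26.560], [-18.300, -15.000]].
Δ = (5.295, -0.198), so (x, y)₂ = (-4.855, -1.798).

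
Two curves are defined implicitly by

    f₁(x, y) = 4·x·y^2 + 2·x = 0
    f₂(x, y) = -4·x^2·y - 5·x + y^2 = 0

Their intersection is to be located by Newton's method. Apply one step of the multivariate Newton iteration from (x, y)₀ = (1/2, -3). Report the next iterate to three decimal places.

At (1/2, -3): F = (19.000, 9.500).
Jacobian J = [[4·y^2 + 2, 8·x·y], [-8·x·y - 5, -4·x^2 + 2·y]].
At the point, J = [[38.000, -12.000], [7.000, -7.000]] (det J = -182.000).
Solving J·Δ = −F gives Δ = (-0.104, 1.253).
Then the next iterate is (x, y)₁ = (0.396, -1.747).

(0.396, -1.747)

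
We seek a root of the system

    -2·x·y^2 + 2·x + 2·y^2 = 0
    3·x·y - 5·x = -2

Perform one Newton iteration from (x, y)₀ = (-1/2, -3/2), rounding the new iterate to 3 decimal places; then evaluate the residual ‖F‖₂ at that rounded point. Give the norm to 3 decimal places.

At (-1/2, -3/2): F = (5.750, 6.750).
Jacobian J = [[-2·y^2 + 2, -4·x·y + 4·y], [3·y - 5, 3·x]].
At the point, J = [[-2.500, -9.000], [-9.500, -1.500]] (det J = -81.750).
Solving J·Δ = −F gives Δ = (0.638, 0.462).
Then the next iterate is (x, y)₁ = (0.138, -1.038).
Re-evaluating at (0.138, -1.038): F = (2.13351, 0.88027), so ‖F‖₂ = 2.308.

2.308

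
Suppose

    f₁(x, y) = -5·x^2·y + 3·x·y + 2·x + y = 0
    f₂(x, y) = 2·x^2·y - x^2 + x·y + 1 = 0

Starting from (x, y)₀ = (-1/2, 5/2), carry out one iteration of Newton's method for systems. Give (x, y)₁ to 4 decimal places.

At (-1/2, 5/2): F = (-5.3750, 0.7500).
Jacobian J = [[-10·x·y + 3·y + 2, -5·x^2 + 3·x + 1], [4·x·y - 2·x + y, 2·x^2 + x]].
At the point, J = [[22.0000, -1.7500], [-1.5000, 0.0000]] (det J = -2.6250).
Solving J·Δ = −F gives Δ = (0.5000, 3.2143).
Then the next iterate is (x, y)₁ = (0.0000, 5.7143).

(0.0000, 5.7143)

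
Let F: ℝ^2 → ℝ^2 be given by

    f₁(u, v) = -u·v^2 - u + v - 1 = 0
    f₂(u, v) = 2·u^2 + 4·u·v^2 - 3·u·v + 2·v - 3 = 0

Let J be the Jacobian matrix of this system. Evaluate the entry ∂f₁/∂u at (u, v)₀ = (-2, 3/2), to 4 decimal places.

∂f₁/∂u = -v^2 - 1.
At (-2, 3/2) this is -3.2500.

-3.2500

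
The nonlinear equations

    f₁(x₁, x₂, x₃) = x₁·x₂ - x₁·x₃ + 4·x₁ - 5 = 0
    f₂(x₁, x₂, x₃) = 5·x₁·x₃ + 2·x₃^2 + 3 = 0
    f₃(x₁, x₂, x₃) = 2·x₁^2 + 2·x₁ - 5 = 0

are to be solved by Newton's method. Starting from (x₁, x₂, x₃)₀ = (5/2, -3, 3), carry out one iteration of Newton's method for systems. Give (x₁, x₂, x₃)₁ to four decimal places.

(1.4583, -1.5833, 1.2500)

At (5/2, -3, 3): F = (-10.0000, 58.5000, 12.5000).
Jacobian J = [[x₂ - x₃ + 4, x₁, -x₁], [5·x₃, 0, 5·x₁ + 4·x₃], [4·x₁ + 2, 0, 0]].
At the point, J = [[-2.0000, 2.5000, -2.5000], [15.0000, 0.0000, 24.5000], [12.0000, 0.0000, 0.0000]] (det J = 735.0000).
Solving J·Δ = −F gives Δ = (-1.0417, 1.4167, -1.7500).
Then the next iterate is (x₁, x₂, x₃)₁ = (1.4583, -1.5833, 1.2500).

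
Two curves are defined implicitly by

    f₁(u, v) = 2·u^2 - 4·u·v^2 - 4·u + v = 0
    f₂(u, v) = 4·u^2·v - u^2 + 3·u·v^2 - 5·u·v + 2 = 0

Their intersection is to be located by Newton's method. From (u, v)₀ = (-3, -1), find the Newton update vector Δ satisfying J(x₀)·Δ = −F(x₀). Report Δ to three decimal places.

(2.545, -0.431)

At (-3, -1): F = (41.000, -67.000).
Jacobian J = [[4·u - 4·v^2 - 4, -8·u·v + 1], [8·u·v - 2·u + 3·v^2 - 5·v, 4·u^2 + 6·u·v - 5·u]].
At the point, J = [[-20.000, -23.000], [38.000, 69.000]] (det J = -506.000).
Solving J·Δ = −F gives Δ = (2.545, -0.431).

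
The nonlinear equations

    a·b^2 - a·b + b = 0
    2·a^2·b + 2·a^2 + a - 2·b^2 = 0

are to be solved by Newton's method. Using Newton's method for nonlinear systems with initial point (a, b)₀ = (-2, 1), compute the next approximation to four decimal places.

(-0.9333, 2.0000)

At (-2, 1): F = (1.0000, 12.0000).
Jacobian J = [[b^2 - b, 2·a·b - a + 1], [4·a·b + 4·a + 1, 2·a^2 - 4·b]].
At the point, J = [[0.0000, -1.0000], [-15.0000, 4.0000]] (det J = -15.0000).
Solving J·Δ = −F gives Δ = (1.0667, 1.0000).
Then the next iterate is (a, b)₁ = (-0.9333, 2.0000).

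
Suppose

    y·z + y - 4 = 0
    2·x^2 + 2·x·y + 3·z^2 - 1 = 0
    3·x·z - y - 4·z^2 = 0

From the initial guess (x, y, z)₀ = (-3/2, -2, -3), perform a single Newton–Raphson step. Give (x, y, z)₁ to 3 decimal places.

(-0.204, -3.569, -1.431)

At (-3/2, -2, -3): F = (0.000, 36.500, -20.500).
Jacobian J = [[0, z + 1, y], [4·x + 2·y, 2·x, 6·z], [3·z, -1, 3·x - 8·z]].
At the point, J = [[0.000, -2.000, -2.000], [-10.000, -3.000, -18.000], [-9.000, -1.000, 19.500]] (det J = -680.000).
Solving J·Δ = −F gives Δ = (1.296, -1.569, 1.569).
Then the next iterate is (x, y, z)₁ = (-0.204, -3.569, -1.431).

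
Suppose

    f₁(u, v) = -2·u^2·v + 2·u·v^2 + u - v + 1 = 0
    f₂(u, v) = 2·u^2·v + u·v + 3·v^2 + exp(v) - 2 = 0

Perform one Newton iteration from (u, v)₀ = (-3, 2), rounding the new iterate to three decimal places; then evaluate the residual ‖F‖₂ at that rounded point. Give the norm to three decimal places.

23.305

At (-3, 2): F = (-64.000, 47.38906).
Jacobian J = [[-4·u·v + 2·v^2 + 1, -2·u^2 + 4·u·v - 1], [4·u·v + v, 2·u^2 + u + 6·v + exp(v)]].
At the point, J = [[33.000, -43.000], [-22.000, 34.38906]] (det J = 188.83885).
Solving J·Δ = −F gives Δ = (0.864, -0.825).
Then the next iterate is (u, v)₁ = (-2.136, 1.175).
Re-evaluating at (-2.136, 1.175): F = (-18.93090, 13.59208), so ‖F‖₂ = 23.305.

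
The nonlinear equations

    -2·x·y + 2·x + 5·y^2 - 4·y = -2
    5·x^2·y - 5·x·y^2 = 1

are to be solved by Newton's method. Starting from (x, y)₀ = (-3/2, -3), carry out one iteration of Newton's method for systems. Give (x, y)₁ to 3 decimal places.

(-3.615, -2.030)

At (-3/2, -3): F = (47.000, 32.750).
Jacobian J = [[-2·y + 2, -2·x + 10·y - 4], [10·x·y - 5·y^2, 5·x^2 - 10·x·y]].
At the point, J = [[8.000, -31.000], [0.000, -33.750]] (det J = -270.000).
Solving J·Δ = −F gives Δ = (-2.115, 0.970).
Then the next iterate is (x, y)₁ = (-3.615, -2.030).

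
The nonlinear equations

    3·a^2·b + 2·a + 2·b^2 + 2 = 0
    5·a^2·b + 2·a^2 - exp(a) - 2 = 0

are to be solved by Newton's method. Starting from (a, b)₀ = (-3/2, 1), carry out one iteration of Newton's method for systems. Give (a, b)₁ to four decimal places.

(-1.1103, 0.5329)

At (-3/2, 1): F = (7.7500, 13.526870).
Jacobian J = [[6·a·b + 2, 3·a^2 + 4·b], [10·a·b + 4·a - exp(a), 5·a^2]].
At the point, J = [[-7.0000, 10.7500], [-21.223130, 11.2500]] (det J = 149.398649).
Solving J·Δ = −F gives Δ = (0.3897, -0.4671).
Then the next iterate is (a, b)₁ = (-1.1103, 0.5329).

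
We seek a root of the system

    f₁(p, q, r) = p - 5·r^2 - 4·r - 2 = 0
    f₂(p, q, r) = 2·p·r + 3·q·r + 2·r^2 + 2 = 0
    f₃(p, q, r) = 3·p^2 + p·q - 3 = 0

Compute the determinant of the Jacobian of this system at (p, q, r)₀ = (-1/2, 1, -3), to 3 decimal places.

J = [[1, 0, -10·r - 4], [2·r, 3·r, 2·p + 3·q + 4·r], [6·p + q, p, 0]].
At the point, J = [[1.000, 0.000, 26.000], [-6.000, -9.000, -10.000], [-2.000, -0.500, 0.000]].
det J = -395.000.

-395.000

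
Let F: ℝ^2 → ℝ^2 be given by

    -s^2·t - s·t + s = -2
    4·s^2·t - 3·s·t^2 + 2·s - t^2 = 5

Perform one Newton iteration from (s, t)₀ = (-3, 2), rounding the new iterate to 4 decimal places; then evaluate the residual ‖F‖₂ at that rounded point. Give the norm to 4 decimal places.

At (-3, 2): F = (-13.0000, 93.0000).
Jacobian J = [[-2·s·t - t + 1, -s^2 - s], [8·s·t - 3·t^2 + 2, 4·s^2 - 6·s·t - 2·t]].
At the point, J = [[11.0000, -6.0000], [-58.0000, 68.0000]] (det J = 400.0000).
Solving J·Δ = −F gives Δ = (0.8150, -0.6725).
Then the next iterate is (s, t)₁ = (-2.1850, 1.3275).
Re-evaluating at (-2.1850, 1.3275): F = (-3.622196, 25.770468), so ‖F‖₂ = 26.0238.

26.0238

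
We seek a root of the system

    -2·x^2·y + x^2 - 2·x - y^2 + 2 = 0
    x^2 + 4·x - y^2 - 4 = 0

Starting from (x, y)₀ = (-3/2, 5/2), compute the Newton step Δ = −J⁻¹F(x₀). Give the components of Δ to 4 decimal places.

(-2.0185, -3.2037)

At (-3/2, 5/2): F = (-10.2500, -14.0000).
Jacobian J = [[-4·x·y + 2·x - 2, -2·x^2 - 2·y], [2·x + 4, -2·y]].
At the point, J = [[10.0000, -9.5000], [1.0000, -5.0000]] (det J = -40.5000).
Solving J·Δ = −F gives Δ = (-2.0185, -3.2037).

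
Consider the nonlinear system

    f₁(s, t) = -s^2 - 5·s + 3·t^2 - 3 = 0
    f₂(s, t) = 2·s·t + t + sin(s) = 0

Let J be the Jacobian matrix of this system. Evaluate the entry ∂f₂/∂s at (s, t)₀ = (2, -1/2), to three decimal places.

-1.416

∂f₂/∂s = 2·t + cos(s).
At (2, -1/2) this is -1.416.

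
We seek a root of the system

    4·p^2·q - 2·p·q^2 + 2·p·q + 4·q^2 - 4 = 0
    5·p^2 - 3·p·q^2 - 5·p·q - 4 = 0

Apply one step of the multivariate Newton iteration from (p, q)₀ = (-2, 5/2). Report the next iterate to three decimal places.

At (-2, 5/2): F = (76.000, 78.500).
Jacobian J = [[8·p·q - 2·q^2 + 2·q, 4·p^2 - 4·p·q + 2·p + 8·q], [10·p - 3·q^2 - 5·q, -6·p·q - 5·p]].
At the point, J = [[-47.500, 52.000], [-51.250, 40.000]] (det J = 765.000).
Solving J·Δ = −F gives Δ = (1.362, -0.217).
Then the next iterate is (p, q)₁ = (-0.638, 2.283).

(-0.638, 2.283)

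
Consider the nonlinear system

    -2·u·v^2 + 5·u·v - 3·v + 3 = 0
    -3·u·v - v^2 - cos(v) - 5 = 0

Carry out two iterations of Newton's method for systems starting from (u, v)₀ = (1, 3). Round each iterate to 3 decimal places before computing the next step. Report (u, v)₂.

At (1, 3): F = (-9.000, -22.01001).
Jacobian J = [[-2·v^2 + 5·v, -4·u·v + 5·u - 3], [-3·v, -3·u - 2·v + sin(v)]].
At the point, J = [[-3.000, -10.000], [-9.000, -8.85888]] (det J = -63.42336).
Solving J·Δ = −F gives Δ = (-2.213, -0.236).
Then the next iterate is (u, v)₁ = (-1.213, 2.764).
Round to (-1.213, 2.764) and repeat: F = (-3.52176, -1.65195), J = [[-1.45939, 4.34593], [-8.292, -1.52032]].
Δ = (-0.328, 0.700), so (u, v)₂ = (-1.541, 3.464).

(-1.541, 3.464)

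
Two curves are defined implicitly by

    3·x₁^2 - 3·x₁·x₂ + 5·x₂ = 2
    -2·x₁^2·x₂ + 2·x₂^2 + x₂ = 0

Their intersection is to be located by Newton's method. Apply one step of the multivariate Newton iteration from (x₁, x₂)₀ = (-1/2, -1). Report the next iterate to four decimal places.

At (-1/2, -1): F = (-7.7500, 1.5000).
Jacobian J = [[6·x₁ - 3·x₂, -3·x₁ + 5], [-4·x₁·x₂, -2·x₁^2 + 4·x₂ + 1]].
At the point, J = [[0.0000, 6.5000], [-2.0000, -3.5000]] (det J = 13.0000).
Solving J·Δ = −F gives Δ = (-1.3365, 1.1923).
Then the next iterate is (x₁, x₂)₁ = (-1.8365, 0.1923).

(-1.8365, 0.1923)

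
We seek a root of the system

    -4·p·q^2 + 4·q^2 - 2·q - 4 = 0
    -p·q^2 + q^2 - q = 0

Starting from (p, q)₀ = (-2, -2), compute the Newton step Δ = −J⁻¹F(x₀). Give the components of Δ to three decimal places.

(-9.500, 4.000)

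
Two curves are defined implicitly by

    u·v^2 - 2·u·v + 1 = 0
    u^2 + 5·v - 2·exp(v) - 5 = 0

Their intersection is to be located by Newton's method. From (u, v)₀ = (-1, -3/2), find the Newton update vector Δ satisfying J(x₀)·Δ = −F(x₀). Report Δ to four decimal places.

At (-1, -3/2): F = (-4.2500, -11.946260).
Jacobian J = [[v^2 - 2·v, 2·u·v - 2·u], [2·u, -2·exp(v) + 5]].
At the point, J = [[5.2500, 5.0000], [-2.0000, 4.553740]] (det J = 33.907133).
Solving J·Δ = −F gives Δ = (-1.1908, 2.1004).

(-1.1908, 2.1004)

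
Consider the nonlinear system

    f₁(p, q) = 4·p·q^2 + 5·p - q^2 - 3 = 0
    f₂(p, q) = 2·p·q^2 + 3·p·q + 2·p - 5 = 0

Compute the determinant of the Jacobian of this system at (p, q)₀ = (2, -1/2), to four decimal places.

19.0000

J = [[4·q^2 + 5, 8·p·q - 2·q], [2·q^2 + 3·q + 2, 4·p·q + 3·p]].
At the point, J = [[6.0000, -7.0000], [1.0000, 2.0000]].
det J = 19.0000.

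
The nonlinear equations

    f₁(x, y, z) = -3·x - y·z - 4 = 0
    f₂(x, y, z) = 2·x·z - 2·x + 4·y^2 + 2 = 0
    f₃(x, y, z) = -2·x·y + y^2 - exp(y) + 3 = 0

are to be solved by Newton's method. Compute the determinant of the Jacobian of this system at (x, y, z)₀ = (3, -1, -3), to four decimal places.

J = [[-3, -z, -y], [2·z - 2, 8·y, 2·x], [-2·y, -2·x + 2·y - exp(y), 0]].
At the point, J = [[-3.0000, 3.0000, 1.0000], [-8.0000, -8.0000, 6.0000], [2.0000, -8.367879, 0.0000]].
det J = -31.6788.

-31.6788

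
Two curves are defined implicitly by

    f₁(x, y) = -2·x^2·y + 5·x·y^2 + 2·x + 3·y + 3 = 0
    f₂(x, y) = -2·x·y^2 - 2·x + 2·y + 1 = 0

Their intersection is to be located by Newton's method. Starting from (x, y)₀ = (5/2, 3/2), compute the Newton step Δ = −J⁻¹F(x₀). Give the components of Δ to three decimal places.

(-0.286, -0.799)

At (5/2, 3/2): F = (21.875, -12.250).
Jacobian J = [[-4·x·y + 5·y^2 + 2, -2·x^2 + 10·x·y + 3], [-2·y^2 - 2, -4·x·y + 2]].
At the point, J = [[-1.750, 28.000], [-6.500, -13.000]] (det J = 204.750).
Solving J·Δ = −F gives Δ = (-0.286, -0.799).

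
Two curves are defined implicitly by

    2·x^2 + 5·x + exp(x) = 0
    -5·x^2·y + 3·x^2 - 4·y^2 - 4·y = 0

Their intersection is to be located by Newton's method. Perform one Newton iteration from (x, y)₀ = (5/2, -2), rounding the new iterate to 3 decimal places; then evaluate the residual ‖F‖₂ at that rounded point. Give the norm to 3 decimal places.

At (5/2, -2): F = (37.18249, 73.250).
Jacobian J = [[4·x + exp(x) + 5, 0], [-10·x·y + 6·x, -5·x^2 - 8·y - 4]].
At the point, J = [[27.18249, 0.000], [65.000, -19.250]] (det J = -523.26301).
Solving J·Δ = −F gives Δ = (-1.368, -0.814).
Then the next iterate is (x, y)₁ = (1.132, -2.814).
Re-evaluating at (1.132, -2.814): F = (11.32470, 1.45552), so ‖F‖₂ = 11.418.

11.418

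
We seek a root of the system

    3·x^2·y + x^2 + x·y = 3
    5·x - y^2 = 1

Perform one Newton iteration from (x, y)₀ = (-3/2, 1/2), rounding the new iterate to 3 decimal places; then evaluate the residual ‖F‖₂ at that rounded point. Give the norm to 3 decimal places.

9.491

At (-3/2, 1/2): F = (1.875, -8.750).
Jacobian J = [[6·x·y + 2·x + y, 3·x^2 + x], [5, -2·y]].
At the point, J = [[-7.000, 5.250], [5.000, -1.000]] (det J = -19.250).
Solving J·Δ = −F gives Δ = (2.289, 2.695).
Then the next iterate is (x, y)₁ = (0.789, 3.195).
Re-evaluating at (0.789, 3.195): F = (6.11024, -7.26302), so ‖F‖₂ = 9.491.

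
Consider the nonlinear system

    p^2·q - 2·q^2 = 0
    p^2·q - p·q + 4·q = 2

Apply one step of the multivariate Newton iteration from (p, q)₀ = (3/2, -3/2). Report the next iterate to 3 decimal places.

At (3/2, -3/2): F = (-7.875, -9.125).
Jacobian J = [[2·p·q, p^2 - 4·q], [2·p·q - q, p^2 - p + 4]].
At the point, J = [[-4.500, 8.250], [-3.000, 4.750]] (det J = 3.375).
Solving J·Δ = −F gives Δ = (-11.222, -5.167).
Then the next iterate is (p, q)₁ = (-9.722, -6.667).

(-9.722, -6.667)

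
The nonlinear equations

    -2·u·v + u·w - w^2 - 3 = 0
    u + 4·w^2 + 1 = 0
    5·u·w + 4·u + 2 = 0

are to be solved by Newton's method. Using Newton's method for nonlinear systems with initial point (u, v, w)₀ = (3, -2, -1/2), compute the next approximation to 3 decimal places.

At (3, -2, -1/2): F = (7.250, 5.000, 6.500).
Jacobian J = [[-2·v + w, -2·u, u - 2·w], [1, 0, 8·w], [5·w + 4, 0, 5·u]].
At the point, J = [[3.500, -6.000, 4.000], [1.000, 0.000, -4.000], [1.500, 0.000, 15.000]] (det J = 126.000).
Solving J·Δ = −F gives Δ = (-4.810, -1.565, 0.048).
Then the next iterate is (u, v, w)₁ = (-1.810, -3.565, -0.452).

(-1.810, -3.565, -0.452)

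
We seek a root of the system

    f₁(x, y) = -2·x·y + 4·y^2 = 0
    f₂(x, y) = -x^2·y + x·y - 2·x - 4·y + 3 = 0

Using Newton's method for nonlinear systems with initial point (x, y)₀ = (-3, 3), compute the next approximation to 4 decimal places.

(-2.3544, 1.3291)

At (-3, 3): F = (54.0000, -39.0000).
Jacobian J = [[-2·y, -2·x + 8·y], [-2·x·y + y - 2, -x^2 + x - 4]].
At the point, J = [[-6.0000, 30.0000], [19.0000, -16.0000]] (det J = -474.0000).
Solving J·Δ = −F gives Δ = (0.6456, -1.6709).
Then the next iterate is (x, y)₁ = (-2.3544, 1.3291).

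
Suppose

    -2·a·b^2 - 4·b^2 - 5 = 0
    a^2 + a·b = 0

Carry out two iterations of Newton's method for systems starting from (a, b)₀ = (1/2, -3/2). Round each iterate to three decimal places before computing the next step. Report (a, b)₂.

(-0.535, 0.978)

At (1/2, -3/2): F = (-16.250, -0.500).
Jacobian J = [[-2·b^2, -4·a·b - 8·b], [2·a + b, a]].
At the point, J = [[-4.500, 15.000], [-0.500, 0.500]] (det J = 5.250).
Solving J·Δ = −F gives Δ = (0.119, 1.119).
Then the next iterate is (a, b)₁ = (0.619, -0.381).
Round to (0.619, -0.381) and repeat: F = (-5.76035, 0.14732), J = [[-0.29032, 3.99136], [0.857, 0.619]].
Δ = (-1.154, 1.359), so (a, b)₂ = (-0.535, 0.978).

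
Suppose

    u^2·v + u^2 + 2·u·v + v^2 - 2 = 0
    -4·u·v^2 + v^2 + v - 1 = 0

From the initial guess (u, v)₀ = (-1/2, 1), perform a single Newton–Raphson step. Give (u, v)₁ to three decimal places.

(2.350, 2.200)

At (-1/2, 1): F = (-1.500, 3.000).
Jacobian J = [[2·u·v + 2·u + 2·v, u^2 + 2·u + 2·v], [-4·v^2, -8·u·v + 2·v + 1]].
At the point, J = [[0.000, 1.250], [-4.000, 7.000]] (det J = 5.000).
Solving J·Δ = −F gives Δ = (2.850, 1.200).
Then the next iterate is (u, v)₁ = (2.350, 2.200).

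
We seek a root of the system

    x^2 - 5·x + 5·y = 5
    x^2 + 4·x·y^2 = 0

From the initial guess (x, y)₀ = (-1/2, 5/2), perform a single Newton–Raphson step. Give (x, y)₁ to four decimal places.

At (-1/2, 5/2): F = (10.2500, -12.2500).
Jacobian J = [[2·x - 5, 5], [2·x + 4·y^2, 8·x·y]].
At the point, J = [[-6.0000, 5.0000], [24.0000, -10.0000]] (det J = -60.0000).
Solving J·Δ = −F gives Δ = (-0.6875, -2.8750).
Then the next iterate is (x, y)₁ = (-1.1875, -0.3750).

(-1.1875, -0.3750)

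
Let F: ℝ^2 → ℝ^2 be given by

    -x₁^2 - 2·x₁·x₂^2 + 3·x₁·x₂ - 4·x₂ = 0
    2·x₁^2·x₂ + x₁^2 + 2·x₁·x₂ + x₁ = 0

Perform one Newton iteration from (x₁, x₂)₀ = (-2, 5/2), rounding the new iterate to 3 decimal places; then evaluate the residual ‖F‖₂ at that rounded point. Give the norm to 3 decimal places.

3.261

At (-2, 5/2): F = (-4.000, 12.000).
Jacobian J = [[-2·x₁ - 2·x₂^2 + 3·x₂, -4·x₁·x₂ + 3·x₁ - 4], [4·x₁·x₂ + 2·x₁ + 2·x₂ + 1, 2·x₁^2 + 2·x₁]].
At the point, J = [[-1.000, 10.000], [-18.000, 4.000]] (det J = 176.000).
Solving J·Δ = −F gives Δ = (0.773, 0.477).
Then the next iterate is (x₁, x₂)₁ = (-1.227, 2.977).
Re-evaluating at (-1.227, 2.977): F = (-2.62322, 1.93689), so ‖F‖₂ = 3.261.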